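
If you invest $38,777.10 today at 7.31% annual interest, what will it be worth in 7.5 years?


Future value formula: FV = PV × (1 + r)^t
FV = $38,777.10 × (1 + 0.0731)^7.5
FV = $38,777.10 × 1.6974675
FV = $65,822.87

FV = PV × (1 + r)^t = $65,822.87


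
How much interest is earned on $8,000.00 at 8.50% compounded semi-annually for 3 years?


Compound interest earned = final amount − principal.
A = P(1 + r/n)^(nt) = $8,000.00 × (1 + 0.085/2)^(2 × 3) = $10,269.43
Interest = A − P = $10,269.43 − $8,000.00 = $2,269.43

Interest = A - P = $2,269.43


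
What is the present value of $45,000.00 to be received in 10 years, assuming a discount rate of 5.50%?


Present value formula: PV = FV / (1 + r)^t
PV = $45,000.00 / (1 + 0.055)^10
PV = $45,000.00 / 1.708144
PV = $26,344.38

PV = FV / (1 + r)^t = $26,344.38


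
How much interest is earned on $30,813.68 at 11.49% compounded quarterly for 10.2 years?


Compound interest earned = final amount − principal.
A = P(1 + r/n)^(nt) = $30,813.68 × (1 + 0.1149/4)^(4 × 10.2) = $97,848.63
Interest = A − P = $97,848.63 − $30,813.68 = $67,034.95

Interest = A - P = $67,034.95


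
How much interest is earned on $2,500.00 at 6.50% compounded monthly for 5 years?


Compound interest earned = final amount − principal.
A = P(1 + r/n)^(nt) = $2,500.00 × (1 + 0.065/12)^(12 × 5) = $3,457.04
Interest = A − P = $3,457.04 − $2,500.00 = $957.04

Interest = A - P = $957.04


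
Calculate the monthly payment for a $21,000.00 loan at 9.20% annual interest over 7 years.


Loan payment formula: PMT = PV × r / (1 − (1 + r)^(−n))
Monthly rate r = 0.092/12 ≈ 0.00766667, n = 84 months
Denominator: 1 − (1 + 0.092/12)^(−84) = 0.473521
PMT = $21,000.00 × (0.092/12) / 0.473521
PMT = $340.01 per month

PMT = PV × r / (1-(1+r)^(-n)) = $340.01/month


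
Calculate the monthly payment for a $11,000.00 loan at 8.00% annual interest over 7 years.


Loan payment formula: PMT = PV × r / (1 − (1 + r)^(−n))
Monthly rate r = 0.08/12 ≈ 0.00666667, n = 84 months
Denominator: 1 − (1 + 0.08/12)^(−84) = 0.427728
PMT = $11,000.00 × (0.08/12) / 0.427728
PMT = $171.45 per month

PMT = PV × r / (1-(1+r)^(-n)) = $171.45/month


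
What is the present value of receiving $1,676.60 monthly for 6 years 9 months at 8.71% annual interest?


Present value of an ordinary annuity: PV = PMT × (1 − (1 + r)^(−n)) / r
Monthly rate r = 0.0871/12 ≈ 0.00725833, n = 81
PV = $1,676.60 × (1 − (1 + 0.0871/12)^(−81)) / (0.0871/12)
PV = $1,676.60 × 61.080211
PV = $102,407.08

PV = PMT × (1-(1+r)^(-n))/r = $102,407.08


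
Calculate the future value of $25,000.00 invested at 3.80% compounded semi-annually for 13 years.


Compound interest formula: A = P(1 + r/n)^(nt)
A = $25,000.00 × (1 + 0.038/2)^(2 × 13)
Growth factor: (1 + 0.038/2)^26 = 1.63128102
A = $25,000.00 × 1.63128102
A = $40,782.03

A = P(1 + r/n)^(nt) = $40,782.03


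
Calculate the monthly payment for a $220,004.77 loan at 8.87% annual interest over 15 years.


Loan payment formula: PMT = PV × r / (1 − (1 + r)^(−n))
Monthly rate r = 0.0887/12 ≈ 0.00739167, n = 180 months
Denominator: 1 − (1 + 0.0887/12)^(−180) = 0.734358
PMT = $220,004.77 × (0.0887/12) / 0.734358
PMT = $2,214.45 per month

PMT = PV × r / (1-(1+r)^(-n)) = $2,214.45/month


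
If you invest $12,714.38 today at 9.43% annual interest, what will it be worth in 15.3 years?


Future value formula: FV = PV × (1 + r)^t
FV = $12,714.38 × (1 + 0.0943)^15.3
FV = $12,714.38 × 3.969967
FV = $50,475.67

FV = PV × (1 + r)^t = $50,475.67


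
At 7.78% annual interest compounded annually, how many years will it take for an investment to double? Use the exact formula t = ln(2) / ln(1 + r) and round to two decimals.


Doubling condition: (1 + r)^t = 2
Take ln of both sides: t × ln(1 + r) = ln(2)
t = ln(2) / ln(1 + r)
t = 0.693147 / 0.074922
t = 9.25

t = ln(2) / ln(1 + r) = 9.25 years


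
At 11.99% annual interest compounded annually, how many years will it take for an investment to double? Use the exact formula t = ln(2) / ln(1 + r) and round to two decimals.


Doubling condition: (1 + r)^t = 2
Take ln of both sides: t × ln(1 + r) = ln(2)
t = ln(2) / ln(1 + r)
t = 0.693147 / 0.113239
t = 6.12

t = ln(2) / ln(1 + r) = 6.12 years


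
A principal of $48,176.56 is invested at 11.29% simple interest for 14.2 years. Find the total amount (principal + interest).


Total amount formula: A = P(1 + rt) = P + P·r·t
Interest: I = P × r × t = $48,176.56 × 0.1129 × 14.2 = $77,235.70
A = P + I = $48,176.56 + $77,235.70 = $125,412.26

A = P + I = P(1 + rt) = $125,412.26


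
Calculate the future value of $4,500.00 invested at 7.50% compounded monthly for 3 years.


Compound interest formula: A = P(1 + r/n)^(nt)
A = $4,500.00 × (1 + 0.075/12)^(12 × 3)
Growth factor: (1 + 0.075/12)^36 = 1.251446
A = $4,500.00 × 1.251446
A = $5,631.51

A = P(1 + r/n)^(nt) = $5,631.51


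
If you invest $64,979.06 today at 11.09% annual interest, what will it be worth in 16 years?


Future value formula: FV = PV × (1 + r)^t
FV = $64,979.06 × (1 + 0.1109)^16
FV = $64,979.06 × 5.380213
FV = $349,601.18

FV = PV × (1 + r)^t = $349,601.18


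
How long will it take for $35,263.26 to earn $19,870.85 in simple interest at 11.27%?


Rearrange the simple interest formula for t:
I = P × r × t  ⇒  t = I / (P × r)
t = $19,870.85 / ($35,263.26 × 0.1127)
t = 5

t = I/(P×r) = 5 years


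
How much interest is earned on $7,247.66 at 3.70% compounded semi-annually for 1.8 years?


Compound interest earned = final amount − principal.
A = P(1 + r/n)^(nt) = $7,247.66 × (1 + 0.037/2)^(2 × 1.8) = $7,742.08
Interest = A − P = $7,742.08 − $7,247.66 = $494.42

Interest = A - P = $494.42


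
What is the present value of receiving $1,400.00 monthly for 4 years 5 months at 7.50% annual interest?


Present value of an ordinary annuity: PV = PMT × (1 − (1 + r)^(−n)) / r
Monthly rate r = 0.075/12 = 0.00625, n = 53
PV = $1,400.00 × (1 − (1 + 0.075/12)^(−53)) / (0.075/12)
PV = $1,400.00 × 44.997407
PV = $62,996.37

PV = PMT × (1-(1+r)^(-n))/r = $62,996.37


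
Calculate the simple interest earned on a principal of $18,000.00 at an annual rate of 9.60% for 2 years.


Simple interest formula: I = P × r × t
I = $18,000.00 × 0.096 × 2
I = $3,456.00

I = P × r × t = $3,456.00


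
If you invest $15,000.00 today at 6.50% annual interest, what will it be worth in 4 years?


Future value formula: FV = PV × (1 + r)^t
FV = $15,000.00 × (1 + 0.065)^4
FV = $15,000.00 × 1.2864664
FV = $19,297.00

FV = PV × (1 + r)^t = $19,297.00


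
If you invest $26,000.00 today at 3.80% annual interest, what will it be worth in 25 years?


Future value formula: FV = PV × (1 + r)^t
FV = $26,000.00 × (1 + 0.038)^25
FV = $26,000.00 × 2.5405856
FV = $66,055.23

FV = PV × (1 + r)^t = $66,055.23


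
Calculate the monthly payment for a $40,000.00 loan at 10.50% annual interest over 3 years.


Loan payment formula: PMT = PV × r / (1 − (1 + r)^(−n))
Monthly rate r = 0.105/12 = 0.00875, n = 36 months
Denominator: 1 − (1 + 0.105/12)^(−36) = 0.269211
PMT = $40,000.00 × (0.105/12) / 0.269211
PMT = $1,300.10 per month

PMT = PV × r / (1-(1+r)^(-n)) = $1,300.10/month


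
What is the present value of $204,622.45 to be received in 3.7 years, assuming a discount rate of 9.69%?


Present value formula: PV = FV / (1 + r)^t
PV = $204,622.45 / (1 + 0.0969)^3.7
PV = $204,622.45 / 1.40804986
PV = $145,323.30

PV = FV / (1 + r)^t = $145,323.30


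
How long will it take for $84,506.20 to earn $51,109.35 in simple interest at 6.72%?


Rearrange the simple interest formula for t:
I = P × r × t  ⇒  t = I / (P × r)
t = $51,109.35 / ($84,506.20 × 0.0672)
t = 9

t = I/(P×r) = 9 years


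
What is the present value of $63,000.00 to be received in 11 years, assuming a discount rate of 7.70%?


Present value formula: PV = FV / (1 + r)^t
PV = $63,000.00 / (1 + 0.077)^11
PV = $63,000.00 / 2.2613758
PV = $27,859.15

PV = FV / (1 + r)^t = $27,859.15


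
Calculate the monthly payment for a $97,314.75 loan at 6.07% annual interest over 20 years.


Loan payment formula: PMT = PV × r / (1 − (1 + r)^(−n))
Monthly rate r = 0.0607/12 ≈ 0.00505833, n = 240 months
Denominator: 1 − (1 + 0.0607/12)^(−240) = 0.702083
PMT = $97,314.75 × (0.0607/12) / 0.702083
PMT = $701.13 per month

PMT = PV × r / (1-(1+r)^(-n)) = $701.13/month


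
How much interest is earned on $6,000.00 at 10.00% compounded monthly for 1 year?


Compound interest earned = final amount − principal.
A = P(1 + r/n)^(nt) = $6,000.00 × (1 + 0.1/12)^(12 × 1) = $6,628.28
Interest = A − P = $6,628.28 − $6,000.00 = $628.28

Interest = A - P = $628.28


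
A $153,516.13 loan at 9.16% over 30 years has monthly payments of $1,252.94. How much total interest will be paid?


Total paid over the life of the loan = PMT × n.
Total paid = $1,252.94 × 360 = $451,058.40
Total interest = total paid − principal = $451,058.40 − $153,516.13 = $297,542.27

Total interest = (PMT × n) - PV = $297,542.27


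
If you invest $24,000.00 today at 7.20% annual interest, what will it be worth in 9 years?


Future value formula: FV = PV × (1 + r)^t
FV = $24,000.00 × (1 + 0.072)^9
FV = $24,000.00 × 1.8696188
FV = $44,870.85

FV = PV × (1 + r)^t = $44,870.85


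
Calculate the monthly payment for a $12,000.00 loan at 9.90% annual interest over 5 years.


Loan payment formula: PMT = PV × r / (1 − (1 + r)^(−n))
Monthly rate r = 0.099/12 = 0.00825, n = 60 months
Denominator: 1 − (1 + 0.099/12)^(−60) = 0.389190
PMT = $12,000.00 × (0.099/12) / 0.389190
PMT = $254.37 per month

PMT = PV × r / (1-(1+r)^(-n)) = $254.37/month


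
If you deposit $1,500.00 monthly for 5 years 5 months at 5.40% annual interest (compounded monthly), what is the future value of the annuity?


Future value of an ordinary annuity: FV = PMT × ((1 + r)^n − 1) / r
Monthly rate r = 0.054/12 = 0.0045, n = 65
FV = $1,500.00 × ((1 + 0.054/12)^65 − 1) / (0.054/12)
FV = $1,500.00 × 75.309761
FV = $112,964.64

FV = PMT × ((1+r)^n - 1)/r = $112,964.64


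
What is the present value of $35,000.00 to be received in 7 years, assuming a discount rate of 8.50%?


Present value formula: PV = FV / (1 + r)^t
PV = $35,000.00 / (1 + 0.085)^7
PV = $35,000.00 / 1.7701422
PV = $19,772.42

PV = FV / (1 + r)^t = $19,772.42


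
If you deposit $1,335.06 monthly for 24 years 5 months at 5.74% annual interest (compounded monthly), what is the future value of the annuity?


Future value of an ordinary annuity: FV = PMT × ((1 + r)^n − 1) / r
Monthly rate r = 0.0574/12 ≈ 0.00478333, n = 293
FV = $1,335.06 × ((1 + 0.0574/12)^293 − 1) / (0.0574/12)
FV = $1,335.06 × 637.172283
FV = $850,663.23

FV = PMT × ((1+r)^n - 1)/r = $850,663.23


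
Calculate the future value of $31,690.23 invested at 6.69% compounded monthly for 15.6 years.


Compound interest formula: A = P(1 + r/n)^(nt)
A = $31,690.23 × (1 + 0.0669/12)^(12 × 15.6)
Growth factor: (1 + 0.0669/12)^187.2 = 2.831316
A = $31,690.23 × 2.831316
A = $89,725.06

A = P(1 + r/n)^(nt) = $89,725.06


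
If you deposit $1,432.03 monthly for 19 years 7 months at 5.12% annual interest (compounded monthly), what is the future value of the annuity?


Future value of an ordinary annuity: FV = PMT × ((1 + r)^n − 1) / r
Monthly rate r = 0.0512/12 ≈ 0.00426667, n = 235
FV = $1,432.03 × ((1 + 0.0512/12)^235 − 1) / (0.0512/12)
FV = $1,432.03 × 403.062419
FV = $577,197.48

FV = PMT × ((1+r)^n - 1)/r = $577,197.48


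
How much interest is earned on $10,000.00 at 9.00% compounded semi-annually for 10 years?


Compound interest earned = final amount − principal.
A = P(1 + r/n)^(nt) = $10,000.00 × (1 + 0.09/2)^(2 × 10) = $24,117.14
Interest = A − P = $24,117.14 − $10,000.00 = $14,117.14

Interest = A - P = $14,117.14


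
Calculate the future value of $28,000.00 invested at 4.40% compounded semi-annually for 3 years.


Compound interest formula: A = P(1 + r/n)^(nt)
A = $28,000.00 × (1 + 0.044/2)^(2 × 3)
Growth factor: (1 + 0.044/2)^6 = 1.1394765
A = $28,000.00 × 1.1394765
A = $31,905.34

A = P(1 + r/n)^(nt) = $31,905.34


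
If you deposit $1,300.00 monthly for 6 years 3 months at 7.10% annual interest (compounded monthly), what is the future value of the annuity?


Future value of an ordinary annuity: FV = PMT × ((1 + r)^n − 1) / r
Monthly rate r = 0.071/12 ≈ 0.00591667, n = 75
FV = $1,300.00 × ((1 + 0.071/12)^75 − 1) / (0.071/12)
FV = $1,300.00 × 94.057044
FV = $122,274.16

FV = PMT × ((1+r)^n - 1)/r = $122,274.16


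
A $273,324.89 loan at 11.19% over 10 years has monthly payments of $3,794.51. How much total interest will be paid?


Total paid over the life of the loan = PMT × n.
Total paid = $3,794.51 × 120 = $455,341.20
Total interest = total paid − principal = $455,341.20 − $273,324.89 = $182,016.31

Total interest = (PMT × n) - PV = $182,016.31


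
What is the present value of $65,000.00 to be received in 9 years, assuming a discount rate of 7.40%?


Present value formula: PV = FV / (1 + r)^t
PV = $65,000.00 / (1 + 0.074)^9
PV = $65,000.00 / 1.901247
PV = $34,188.09

PV = FV / (1 + r)^t = $34,188.09


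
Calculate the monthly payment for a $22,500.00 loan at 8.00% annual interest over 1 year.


Loan payment formula: PMT = PV × r / (1 − (1 + r)^(−n))
Monthly rate r = 0.08/12 ≈ 0.00666667, n = 12 months
Denominator: 1 − (1 + 0.08/12)^(−12) = 0.0766385
PMT = $22,500.00 × (0.08/12) / 0.0766385
PMT = $1,957.24 per month

PMT = PV × r / (1-(1+r)^(-n)) = $1,957.24/month


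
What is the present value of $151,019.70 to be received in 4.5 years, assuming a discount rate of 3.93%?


Present value formula: PV = FV / (1 + r)^t
PV = $151,019.70 / (1 + 0.0393)^4.5
PV = $151,019.70 / 1.18941709
PV = $126,969.51

PV = FV / (1 + r)^t = $126,969.51


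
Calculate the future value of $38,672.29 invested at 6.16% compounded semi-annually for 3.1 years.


Compound interest formula: A = P(1 + r/n)^(nt)
A = $38,672.29 × (1 + 0.0616/2)^(2 × 3.1)
Growth factor: (1 + 0.0616/2)^6.2 = 1.206928
A = $38,672.29 × 1.206928
A = $46,674.67

A = P(1 + r/n)^(nt) = $46,674.67


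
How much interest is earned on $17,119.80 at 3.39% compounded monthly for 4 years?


Compound interest earned = final amount − principal.
A = P(1 + r/n)^(nt) = $17,119.80 × (1 + 0.0339/12)^(12 × 4) = $19,602.25
Interest = A − P = $19,602.25 − $17,119.80 = $2,482.45

Interest = A - P = $2,482.45


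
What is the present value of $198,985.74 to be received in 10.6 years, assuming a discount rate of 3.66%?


Present value formula: PV = FV / (1 + r)^t
PV = $198,985.74 / (1 + 0.0366)^10.6
PV = $198,985.74 / 1.463790
PV = $135,938.72

PV = FV / (1 + r)^t = $135,938.72


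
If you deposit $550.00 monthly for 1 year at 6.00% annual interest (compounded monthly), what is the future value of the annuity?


Future value of an ordinary annuity: FV = PMT × ((1 + r)^n − 1) / r
Monthly rate r = 0.06/12 = 0.005, n = 12
FV = $550.00 × ((1 + 0.06/12)^12 − 1) / (0.06/12)
FV = $550.00 × 12.335562
FV = $6,784.56

FV = PMT × ((1+r)^n - 1)/r = $6,784.56


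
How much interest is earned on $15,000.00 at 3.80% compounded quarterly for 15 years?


Compound interest earned = final amount − principal.
A = P(1 + r/n)^(nt) = $15,000.00 × (1 + 0.038/4)^(4 × 15) = $26,452.74
Interest = A − P = $26,452.74 − $15,000.00 = $11,452.74

Interest = A - P = $11,452.74


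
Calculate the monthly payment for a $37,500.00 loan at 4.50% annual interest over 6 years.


Loan payment formula: PMT = PV × r / (1 − (1 + r)^(−n))
Monthly rate r = 0.045/12 = 0.00375, n = 72 months
Denominator: 1 − (1 + 0.045/12)^(−72) = 0.236235
PMT = $37,500.00 × (0.045/12) / 0.236235
PMT = $595.28 per month

PMT = PV × r / (1-(1+r)^(-n)) = $595.28/month


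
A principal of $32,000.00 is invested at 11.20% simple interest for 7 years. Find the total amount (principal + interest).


Total amount formula: A = P(1 + rt) = P + P·r·t
Interest: I = P × r × t = $32,000.00 × 0.112 × 7 = $25,088.00
A = P + I = $32,000.00 + $25,088.00 = $57,088.00

A = P + I = P(1 + rt) = $57,088.00


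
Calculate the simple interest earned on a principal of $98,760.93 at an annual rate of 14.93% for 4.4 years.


Simple interest formula: I = P × r × t
I = $98,760.93 × 0.1493 × 4.4
I = $64,878.03

I = P × r × t = $64,878.03


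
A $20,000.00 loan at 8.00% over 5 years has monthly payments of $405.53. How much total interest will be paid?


Total paid over the life of the loan = PMT × n.
Total paid = $405.53 × 60 = $24,331.80
Total interest = total paid − principal = $24,331.80 − $20,000.00 = $4,331.80

Total interest = (PMT × n) - PV = $4,331.80


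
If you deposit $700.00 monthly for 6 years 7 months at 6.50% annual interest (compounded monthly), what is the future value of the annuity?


Future value of an ordinary annuity: FV = PMT × ((1 + r)^n − 1) / r
Monthly rate r = 0.065/12 ≈ 0.00541667, n = 79
FV = $700.00 × ((1 + 0.065/12)^79 − 1) / (0.065/12)
FV = $700.00 × 98.268512
FV = $68,787.96

FV = PMT × ((1+r)^n - 1)/r = $68,787.96


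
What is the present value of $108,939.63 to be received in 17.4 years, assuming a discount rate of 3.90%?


Present value formula: PV = FV / (1 + r)^t
PV = $108,939.63 / (1 + 0.039)^17.4
PV = $108,939.63 / 1.945855
PV = $55,985.48

PV = FV / (1 + r)^t = $55,985.48


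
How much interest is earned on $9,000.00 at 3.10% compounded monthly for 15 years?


Compound interest earned = final amount − principal.
A = P(1 + r/n)^(nt) = $9,000.00 × (1 + 0.031/12)^(12 × 15) = $14,319.54
Interest = A − P = $14,319.54 − $9,000.00 = $5,319.54

Interest = A - P = $5,319.54


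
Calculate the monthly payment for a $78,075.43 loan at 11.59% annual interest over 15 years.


Loan payment formula: PMT = PV × r / (1 − (1 + r)^(−n))
Monthly rate r = 0.1159/12 ≈ 0.00965833, n = 180 months
Denominator: 1 − (1 + 0.1159/12)^(−180) = 0.822744
PMT = $78,075.43 × (0.1159/12) / 0.822744
PMT = $916.54 per month

PMT = PV × r / (1-(1+r)^(-n)) = $916.54/month


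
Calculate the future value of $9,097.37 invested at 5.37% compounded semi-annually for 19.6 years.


Compound interest formula: A = P(1 + r/n)^(nt)
A = $9,097.37 × (1 + 0.0537/2)^(2 × 19.6)
Growth factor: (1 + 0.0537/2)^39.2 = 2.825366
A = $9,097.37 × 2.825366
A = $25,703.40

A = P(1 + r/n)^(nt) = $25,703.40


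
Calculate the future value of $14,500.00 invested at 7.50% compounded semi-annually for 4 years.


Compound interest formula: A = P(1 + r/n)^(nt)
A = $14,500.00 × (1 + 0.075/2)^(2 × 4)
Growth factor: (1 + 0.075/2)^8 = 1.342471
A = $14,500.00 × 1.342471
A = $19,465.83

A = P(1 + r/n)^(nt) = $19,465.83


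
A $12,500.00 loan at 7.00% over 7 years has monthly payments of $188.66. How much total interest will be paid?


Total paid over the life of the loan = PMT × n.
Total paid = $188.66 × 84 = $15,847.44
Total interest = total paid − principal = $15,847.44 − $12,500.00 = $3,347.44

Total interest = (PMT × n) - PV = $3,347.44


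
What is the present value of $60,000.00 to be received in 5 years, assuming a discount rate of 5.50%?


Present value formula: PV = FV / (1 + r)^t
PV = $60,000.00 / (1 + 0.055)^5
PV = $60,000.00 / 1.306960
PV = $45,908.06

PV = FV / (1 + r)^t = $45,908.06


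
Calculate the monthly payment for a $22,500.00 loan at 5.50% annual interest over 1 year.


Loan payment formula: PMT = PV × r / (1 − (1 + r)^(−n))
Monthly rate r = 0.055/12 ≈ 0.00458333, n = 12 months
Denominator: 1 − (1 + 0.055/12)^(−12) = 0.0533959
PMT = $22,500.00 × (0.055/12) / 0.0533959
PMT = $1,931.33 per month

PMT = PV × r / (1-(1+r)^(-n)) = $1,931.33/month


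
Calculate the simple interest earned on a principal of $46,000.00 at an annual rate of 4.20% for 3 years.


Simple interest formula: I = P × r × t
I = $46,000.00 × 0.042 × 3
I = $5,796.00

I = P × r × t = $5,796.00


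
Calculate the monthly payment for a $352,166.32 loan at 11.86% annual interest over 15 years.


Loan payment formula: PMT = PV × r / (1 − (1 + r)^(−n))
Monthly rate r = 0.1186/12 ≈ 0.00988333, n = 180 months
Denominator: 1 − (1 + 0.1186/12)^(−180) = 0.829712
PMT = $352,166.32 × (0.1186/12) / 0.829712
PMT = $4,194.92 per month

PMT = PV × r / (1-(1+r)^(-n)) = $4,194.92/month


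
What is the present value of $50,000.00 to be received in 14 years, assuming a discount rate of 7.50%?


Present value formula: PV = FV / (1 + r)^t
PV = $50,000.00 / (1 + 0.075)^14
PV = $50,000.00 / 2.752444
PV = $18,165.67

PV = FV / (1 + r)^t = $18,165.67


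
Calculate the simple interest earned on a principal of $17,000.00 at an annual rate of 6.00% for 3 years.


Simple interest formula: I = P × r × t
I = $17,000.00 × 0.06 × 3
I = $3,060.00

I = P × r × t = $3,060.00


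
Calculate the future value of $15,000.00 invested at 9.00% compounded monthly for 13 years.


Compound interest formula: A = P(1 + r/n)^(nt)
A = $15,000.00 × (1 + 0.09/12)^(12 × 13)
Growth factor: (1 + 0.09/12)^156 = 3.2079571
A = $15,000.00 × 3.2079571
A = $48,119.36

A = P(1 + r/n)^(nt) = $48,119.36


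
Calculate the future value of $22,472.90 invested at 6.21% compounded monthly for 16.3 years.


Compound interest formula: A = P(1 + r/n)^(nt)
A = $22,472.90 × (1 + 0.0621/12)^(12 × 16.3)
Growth factor: (1 + 0.0621/12)^195.6 = 2.7445575
A = $22,472.90 × 2.7445575
A = $61,678.17

A = P(1 + r/n)^(nt) = $61,678.17


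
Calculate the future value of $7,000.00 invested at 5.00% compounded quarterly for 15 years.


Compound interest formula: A = P(1 + r/n)^(nt)
A = $7,000.00 × (1 + 0.05/4)^(4 × 15)
Growth factor: (1 + 0.05/4)^60 = 2.107181
A = $7,000.00 × 2.107181
A = $14,750.27

A = P(1 + r/n)^(nt) = $14,750.27


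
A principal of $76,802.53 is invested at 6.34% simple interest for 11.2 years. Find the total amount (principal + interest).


Total amount formula: A = P(1 + rt) = P + P·r·t
Interest: I = P × r × t = $76,802.53 × 0.0634 × 11.2 = $54,535.94
A = P + I = $76,802.53 + $54,535.94 = $131,338.47

A = P + I = P(1 + rt) = $131,338.47


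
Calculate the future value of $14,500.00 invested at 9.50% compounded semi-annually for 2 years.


Compound interest formula: A = P(1 + r/n)^(nt)
A = $14,500.00 × (1 + 0.095/2)^(2 × 2)
Growth factor: (1 + 0.095/2)^4 = 1.203971
A = $14,500.00 × 1.203971
A = $17,457.58

A = P(1 + r/n)^(nt) = $17,457.58


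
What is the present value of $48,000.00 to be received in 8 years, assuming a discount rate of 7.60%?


Present value formula: PV = FV / (1 + r)^t
PV = $48,000.00 / (1 + 0.076)^8
PV = $48,000.00 / 1.796794
PV = $26,714.25

PV = FV / (1 + r)^t = $26,714.25


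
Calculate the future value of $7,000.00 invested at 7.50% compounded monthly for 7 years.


Compound interest formula: A = P(1 + r/n)^(nt)
A = $7,000.00 × (1 + 0.075/12)^(12 × 7)
Growth factor: (1 + 0.075/12)^84 = 1.687699
A = $7,000.00 × 1.687699
A = $11,813.89

A = P(1 + r/n)^(nt) = $11,813.89


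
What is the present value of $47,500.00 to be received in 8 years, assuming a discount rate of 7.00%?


Present value formula: PV = FV / (1 + r)^t
PV = $47,500.00 / (1 + 0.07)^8
PV = $47,500.00 / 1.7181862
PV = $27,645.43

PV = FV / (1 + r)^t = $27,645.43


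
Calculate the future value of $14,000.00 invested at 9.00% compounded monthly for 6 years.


Compound interest formula: A = P(1 + r/n)^(nt)
A = $14,000.00 × (1 + 0.09/12)^(12 × 6)
Growth factor: (1 + 0.09/12)^72 = 1.712553
A = $14,000.00 × 1.712553
A = $23,975.74

A = P(1 + r/n)^(nt) = $23,975.74


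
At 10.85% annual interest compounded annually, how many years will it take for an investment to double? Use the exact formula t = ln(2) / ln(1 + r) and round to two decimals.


Doubling condition: (1 + r)^t = 2
Take ln of both sides: t × ln(1 + r) = ln(2)
t = ln(2) / ln(1 + r)
t = 0.693147 / 0.103008
t = 6.73

t = ln(2) / ln(1 + r) = 6.73 years


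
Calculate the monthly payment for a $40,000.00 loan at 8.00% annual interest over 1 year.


Loan payment formula: PMT = PV × r / (1 − (1 + r)^(−n))
Monthly rate r = 0.08/12 ≈ 0.00666667, n = 12 months
Denominator: 1 − (1 + 0.08/12)^(−12) = 0.0766385
PMT = $40,000.00 × (0.08/12) / 0.0766385
PMT = $3,479.54 per month

PMT = PV × r / (1-(1+r)^(-n)) = $3,479.54/month


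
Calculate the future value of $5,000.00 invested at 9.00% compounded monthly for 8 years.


Compound interest formula: A = P(1 + r/n)^(nt)
A = $5,000.00 × (1 + 0.09/12)^(12 × 8)
Growth factor: (1 + 0.09/12)^96 = 2.0489212
A = $5,000.00 × 2.0489212
A = $10,244.61

A = P(1 + r/n)^(nt) = $10,244.61


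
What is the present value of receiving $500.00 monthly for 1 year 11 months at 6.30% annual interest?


Present value of an ordinary annuity: PV = PMT × (1 − (1 + r)^(−n)) / r
Monthly rate r = 0.063/12 = 0.00525, n = 23
PV = $500.00 × (1 − (1 + 0.063/12)^(−23)) / (0.063/12)
PV = $500.00 × 21.6122903
PV = $10,806.15

PV = PMT × (1-(1+r)^(-n))/r = $10,806.15


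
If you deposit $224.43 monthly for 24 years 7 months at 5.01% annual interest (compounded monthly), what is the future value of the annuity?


Future value of an ordinary annuity: FV = PMT × ((1 + r)^n − 1) / r
Monthly rate r = 0.0501/12 = 0.004175, n = 295
FV = $224.43 × ((1 + 0.0501/12)^295 − 1) / (0.0501/12)
FV = $224.43 × 579.166205
FV = $129,982.27

FV = PMT × ((1+r)^n - 1)/r = $129,982.27


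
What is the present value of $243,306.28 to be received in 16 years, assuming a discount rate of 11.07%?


Present value formula: PV = FV / (1 + r)^t
PV = $243,306.28 / (1 + 0.1107)^16
PV = $243,306.28 / 5.364736
PV = $45,352.89

PV = FV / (1 + r)^t = $45,352.89


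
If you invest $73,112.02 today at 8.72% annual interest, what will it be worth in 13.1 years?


Future value formula: FV = PV × (1 + r)^t
FV = $73,112.02 × (1 + 0.0872)^13.1
FV = $73,112.02 × 2.9898797
FV = $218,596.14

FV = PV × (1 + r)^t = $218,596.14


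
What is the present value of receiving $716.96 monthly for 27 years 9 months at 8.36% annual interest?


Present value of an ordinary annuity: PV = PMT × (1 − (1 + r)^(−n)) / r
Monthly rate r = 0.0836/12 ≈ 0.00696667, n = 333
PV = $716.96 × (1 − (1 + 0.0836/12)^(−333)) / (0.0836/12)
PV = $716.96 × 129.319068
PV = $92,716.60

PV = PMT × (1-(1+r)^(-n))/r = $92,716.60


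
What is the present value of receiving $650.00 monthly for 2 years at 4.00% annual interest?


Present value of an ordinary annuity: PV = PMT × (1 − (1 + r)^(−n)) / r
Monthly rate r = 0.04/12 ≈ 0.00333333, n = 24
PV = $650.00 × (1 − (1 + 0.04/12)^(−24)) / (0.04/12)
PV = $650.00 × 23.028251
PV = $14,968.36

PV = PMT × (1-(1+r)^(-n))/r = $14,968.36


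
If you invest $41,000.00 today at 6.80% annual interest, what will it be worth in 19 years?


Future value formula: FV = PV × (1 + r)^t
FV = $41,000.00 × (1 + 0.068)^19
FV = $41,000.00 × 3.490228
FV = $143,099.35

FV = PV × (1 + r)^t = $143,099.35


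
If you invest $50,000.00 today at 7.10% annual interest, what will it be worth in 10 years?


Future value formula: FV = PV × (1 + r)^t
FV = $50,000.00 × (1 + 0.071)^10
FV = $50,000.00 × 1.98561346
FV = $99,280.67

FV = PV × (1 + r)^t = $99,280.67


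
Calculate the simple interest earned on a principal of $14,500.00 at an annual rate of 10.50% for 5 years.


Simple interest formula: I = P × r × t
I = $14,500.00 × 0.105 × 5
I = $7,612.50

I = P × r × t = $7,612.50


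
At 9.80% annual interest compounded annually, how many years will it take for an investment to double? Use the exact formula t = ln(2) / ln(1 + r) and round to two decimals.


Doubling condition: (1 + r)^t = 2
Take ln of both sides: t × ln(1 + r) = ln(2)
t = ln(2) / ln(1 + r)
t = 0.693147 / 0.093490
t = 7.41

t = ln(2) / ln(1 + r) = 7.41 years


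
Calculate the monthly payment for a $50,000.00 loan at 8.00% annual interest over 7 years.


Loan payment formula: PMT = PV × r / (1 − (1 + r)^(−n))
Monthly rate r = 0.08/12 ≈ 0.00666667, n = 84 months
Denominator: 1 − (1 + 0.08/12)^(−84) = 0.427728
PMT = $50,000.00 × (0.08/12) / 0.427728
PMT = $779.31 per month

PMT = PV × r / (1-(1+r)^(-n)) = $779.31/month


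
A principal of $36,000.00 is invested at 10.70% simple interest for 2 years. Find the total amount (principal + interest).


Total amount formula: A = P(1 + rt) = P + P·r·t
Interest: I = P × r × t = $36,000.00 × 0.107 × 2 = $7,704.00
A = P + I = $36,000.00 + $7,704.00 = $43,704.00

A = P + I = P(1 + rt) = $43,704.00


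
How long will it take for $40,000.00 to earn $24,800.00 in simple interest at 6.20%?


Rearrange the simple interest formula for t:
I = P × r × t  ⇒  t = I / (P × r)
t = $24,800.00 / ($40,000.00 × 0.062)
t = 10

t = I/(P×r) = 10 years


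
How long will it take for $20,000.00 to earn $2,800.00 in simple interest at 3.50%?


Rearrange the simple interest formula for t:
I = P × r × t  ⇒  t = I / (P × r)
t = $2,800.00 / ($20,000.00 × 0.035)
t = 4

t = I/(P×r) = 4 years


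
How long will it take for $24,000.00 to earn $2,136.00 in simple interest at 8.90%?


Rearrange the simple interest formula for t:
I = P × r × t  ⇒  t = I / (P × r)
t = $2,136.00 / ($24,000.00 × 0.089)
t = 1

t = I/(P×r) = 1 year


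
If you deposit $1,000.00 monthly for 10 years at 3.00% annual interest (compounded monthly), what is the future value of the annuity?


Future value of an ordinary annuity: FV = PMT × ((1 + r)^n − 1) / r
Monthly rate r = 0.03/12 = 0.0025, n = 120
FV = $1,000.00 × ((1 + 0.03/12)^120 − 1) / (0.03/12)
FV = $1,000.00 × 139.741419
FV = $139,741.42

FV = PMT × ((1+r)^n - 1)/r = $139,741.42


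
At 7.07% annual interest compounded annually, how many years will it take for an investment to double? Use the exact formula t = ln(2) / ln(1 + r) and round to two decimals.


Doubling condition: (1 + r)^t = 2
Take ln of both sides: t × ln(1 + r) = ln(2)
t = ln(2) / ln(1 + r)
t = 0.693147 / 0.068313
t = 10.15

t = ln(2) / ln(1 + r) = 10.15 years


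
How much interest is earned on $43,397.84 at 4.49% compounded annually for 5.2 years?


Compound interest earned = final amount − principal.
A = P(1 + r/n)^(nt) = $43,397.84 × (1 + 0.0449/1)^(1 × 5.2) = $54,532.66
Interest = A − P = $54,532.66 − $43,397.84 = $11,134.82

Interest = A - P = $11,134.82


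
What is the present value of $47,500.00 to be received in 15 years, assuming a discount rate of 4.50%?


Present value formula: PV = FV / (1 + r)^t
PV = $47,500.00 / (1 + 0.045)^15
PV = $47,500.00 / 1.9352824
PV = $24,544.22

PV = FV / (1 + r)^t = $24,544.22


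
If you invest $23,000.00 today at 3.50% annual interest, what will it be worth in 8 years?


Future value formula: FV = PV × (1 + r)^t
FV = $23,000.00 × (1 + 0.035)^8
FV = $23,000.00 × 1.316809
FV = $30,286.61

FV = PV × (1 + r)^t = $30,286.61


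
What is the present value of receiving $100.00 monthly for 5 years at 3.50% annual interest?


Present value of an ordinary annuity: PV = PMT × (1 − (1 + r)^(−n)) / r
Monthly rate r = 0.035/12 ≈ 0.00291667, n = 60
PV = $100.00 × (1 − (1 + 0.035/12)^(−60)) / (0.035/12)
PV = $100.00 × 54.969988
PV = $5,497.00

PV = PMT × (1-(1+r)^(-n))/r = $5,497.00


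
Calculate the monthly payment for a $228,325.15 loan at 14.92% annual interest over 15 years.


Loan payment formula: PMT = PV × r / (1 − (1 + r)^(−n))
Monthly rate r = 0.1492/12 ≈ 0.01243333, n = 180 months
Denominator: 1 − (1 + 0.1492/12)^(−180) = 0.891846
PMT = $228,325.15 × (0.1492/12) / 0.891846
PMT = $3,183.11 per month

PMT = PV × r / (1-(1+r)^(-n)) = $3,183.11/month


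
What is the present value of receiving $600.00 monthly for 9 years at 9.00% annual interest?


Present value of an ordinary annuity: PV = PMT × (1 − (1 + r)^(−n)) / r
Monthly rate r = 0.09/12 = 0.0075, n = 108
PV = $600.00 × (1 − (1 + 0.09/12)^(−108)) / (0.09/12)
PV = $600.00 × 73.839382
PV = $44,303.63

PV = PMT × (1-(1+r)^(-n))/r = $44,303.63


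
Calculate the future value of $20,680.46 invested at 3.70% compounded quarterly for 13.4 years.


Compound interest formula: A = P(1 + r/n)^(nt)
A = $20,680.46 × (1 + 0.037/4)^(4 × 13.4)
Growth factor: (1 + 0.037/4)^53.6 = 1.638074
A = $20,680.46 × 1.638074
A = $33,876.12

A = P(1 + r/n)^(nt) = $33,876.12


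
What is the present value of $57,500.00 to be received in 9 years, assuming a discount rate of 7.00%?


Present value formula: PV = FV / (1 + r)^t
PV = $57,500.00 / (1 + 0.07)^9
PV = $57,500.00 / 1.838459
PV = $31,276.19

PV = FV / (1 + r)^t = $31,276.19


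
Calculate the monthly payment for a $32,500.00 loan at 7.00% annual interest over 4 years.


Loan payment formula: PMT = PV × r / (1 − (1 + r)^(−n))
Monthly rate r = 0.07/12 ≈ 0.00583333, n = 48 months
Denominator: 1 − (1 + 0.07/12)^(−48) = 0.243601
PMT = $32,500.00 × (0.07/12) / 0.243601
PMT = $778.25 per month

PMT = PV × r / (1-(1+r)^(-n)) = $778.25/month


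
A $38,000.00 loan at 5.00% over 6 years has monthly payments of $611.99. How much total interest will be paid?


Total paid over the life of the loan = PMT × n.
Total paid = $611.99 × 72 = $44,063.28
Total interest = total paid − principal = $44,063.28 − $38,000.00 = $6,063.28

Total interest = (PMT × n) - PV = $6,063.28


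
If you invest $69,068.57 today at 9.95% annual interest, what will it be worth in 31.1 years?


Future value formula: FV = PV × (1 + r)^t
FV = $69,068.57 × (1 + 0.0995)^31.1
FV = $69,068.57 × 19.1060877
FV = $1,319,630.16

FV = PV × (1 + r)^t = $1,319,630.16


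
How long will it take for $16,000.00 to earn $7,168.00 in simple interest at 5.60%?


Rearrange the simple interest formula for t:
I = P × r × t  ⇒  t = I / (P × r)
t = $7,168.00 / ($16,000.00 × 0.056)
t = 8

t = I/(P×r) = 8 years


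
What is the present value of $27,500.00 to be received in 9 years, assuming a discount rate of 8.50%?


Present value formula: PV = FV / (1 + r)^t
PV = $27,500.00 / (1 + 0.085)^9
PV = $27,500.00 / 2.083856
PV = $13,196.69

PV = FV / (1 + r)^t = $13,196.69


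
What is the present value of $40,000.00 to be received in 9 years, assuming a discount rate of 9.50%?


Present value formula: PV = FV / (1 + r)^t
PV = $40,000.00 / (1 + 0.095)^9
PV = $40,000.00 / 2.263222
PV = $17,673.92

PV = FV / (1 + r)^t = $17,673.92


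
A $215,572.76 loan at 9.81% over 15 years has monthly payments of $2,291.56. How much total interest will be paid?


Total paid over the life of the loan = PMT × n.
Total paid = $2,291.56 × 180 = $412,480.80
Total interest = total paid − principal = $412,480.80 − $215,572.76 = $196,908.04

Total interest = (PMT × n) - PV = $196,908.04


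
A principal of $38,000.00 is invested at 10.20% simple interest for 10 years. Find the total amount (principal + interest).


Total amount formula: A = P(1 + rt) = P + P·r·t
Interest: I = P × r × t = $38,000.00 × 0.102 × 10 = $38,760.00
A = P + I = $38,000.00 + $38,760.00 = $76,760.00

A = P + I = P(1 + rt) = $76,760.00


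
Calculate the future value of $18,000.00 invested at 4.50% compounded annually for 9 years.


Compound interest formula: A = P(1 + r/n)^(nt)
A = $18,000.00 × (1 + 0.045/1)^(1 × 9)
Growth factor: (1 + 0.045/1)^9 = 1.486095
A = $18,000.00 × 1.486095
A = $26,749.71

A = P(1 + r/n)^(nt) = $26,749.71


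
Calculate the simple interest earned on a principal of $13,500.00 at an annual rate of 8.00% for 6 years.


Simple interest formula: I = P × r × t
I = $13,500.00 × 0.08 × 6
I = $6,480.00

I = P × r × t = $6,480.00


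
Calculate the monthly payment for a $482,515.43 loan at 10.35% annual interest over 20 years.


Loan payment formula: PMT = PV × r / (1 − (1 + r)^(−n))
Monthly rate r = 0.1035/12 = 0.008625, n = 240 months
Denominator: 1 − (1 + 0.1035/12)^(−240) = 0.872689
PMT = $482,515.43 × (0.1035/12) / 0.872689
PMT = $4,768.82 per month

PMT = PV × r / (1-(1+r)^(-n)) = $4,768.82/month


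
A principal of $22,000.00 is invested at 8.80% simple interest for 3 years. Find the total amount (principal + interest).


Total amount formula: A = P(1 + rt) = P + P·r·t
Interest: I = P × r × t = $22,000.00 × 0.088 × 3 = $5,808.00
A = P + I = $22,000.00 + $5,808.00 = $27,808.00

A = P + I = P(1 + rt) = $27,808.00


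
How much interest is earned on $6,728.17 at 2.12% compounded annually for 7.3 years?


Compound interest earned = final amount − principal.
A = P(1 + r/n)^(nt) = $6,728.17 × (1 + 0.0212/1)^(1 × 7.3) = $7,841.62
Interest = A − P = $7,841.62 − $6,728.17 = $1,113.45

Interest = A - P = $1,113.45


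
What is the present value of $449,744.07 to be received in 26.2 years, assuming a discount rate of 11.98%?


Present value formula: PV = FV / (1 + r)^t
PV = $449,744.07 / (1 + 0.1198)^26.2
PV = $449,744.07 / 19.385640
PV = $23,199.86

PV = FV / (1 + r)^t = $23,199.86


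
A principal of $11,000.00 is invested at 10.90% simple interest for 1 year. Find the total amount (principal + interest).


Total amount formula: A = P(1 + rt) = P + P·r·t
Interest: I = P × r × t = $11,000.00 × 0.109 × 1 = $1,199.00
A = P + I = $11,000.00 + $1,199.00 = $12,199.00

A = P + I = P(1 + rt) = $12,199.00


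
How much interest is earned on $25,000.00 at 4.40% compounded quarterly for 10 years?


Compound interest earned = final amount − principal.
A = P(1 + r/n)^(nt) = $25,000.00 × (1 + 0.044/4)^(4 × 10) = $38,724.54
Interest = A − P = $38,724.54 − $25,000.00 = $13,724.54

Interest = A - P = $13,724.54


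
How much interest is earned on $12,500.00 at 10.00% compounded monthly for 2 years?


Compound interest earned = final amount − principal.
A = P(1 + r/n)^(nt) = $12,500.00 × (1 + 0.1/12)^(12 × 2) = $15,254.89
Interest = A − P = $15,254.89 − $12,500.00 = $2,754.89

Interest = A - P = $2,754.89


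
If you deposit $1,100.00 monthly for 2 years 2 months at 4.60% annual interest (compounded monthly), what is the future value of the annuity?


Future value of an ordinary annuity: FV = PMT × ((1 + r)^n − 1) / r
Monthly rate r = 0.046/12 ≈ 0.00383333, n = 26
FV = $1,100.00 × ((1 + 0.046/12)^26 − 1) / (0.046/12)
FV = $1,100.00 × 27.284895
FV = $30,013.38

FV = PMT × ((1+r)^n - 1)/r = $30,013.38


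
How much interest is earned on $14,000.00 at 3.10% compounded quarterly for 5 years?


Compound interest earned = final amount − principal.
A = P(1 + r/n)^(nt) = $14,000.00 × (1 + 0.031/4)^(4 × 5) = $16,337.45
Interest = A − P = $16,337.45 − $14,000.00 = $2,337.45

Interest = A - P = $2,337.45


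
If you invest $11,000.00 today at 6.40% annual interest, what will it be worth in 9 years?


Future value formula: FV = PV × (1 + r)^t
FV = $11,000.00 × (1 + 0.064)^9
FV = $11,000.00 × 1.747731
FV = $19,225.04

FV = PV × (1 + r)^t = $19,225.04


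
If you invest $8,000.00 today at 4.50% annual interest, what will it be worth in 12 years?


Future value formula: FV = PV × (1 + r)^t
FV = $8,000.00 × (1 + 0.045)^12
FV = $8,000.00 × 1.695881
FV = $13,567.05

FV = PV × (1 + r)^t = $13,567.05


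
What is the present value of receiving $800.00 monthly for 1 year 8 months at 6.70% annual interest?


Present value of an ordinary annuity: PV = PMT × (1 − (1 + r)^(−n)) / r
Monthly rate r = 0.067/12 ≈ 0.00558333, n = 20
PV = $800.00 × (1 − (1 + 0.067/12)^(−20)) / (0.067/12)
PV = $800.00 × 18.8740065
PV = $15,099.21

PV = PMT × (1-(1+r)^(-n))/r = $15,099.21


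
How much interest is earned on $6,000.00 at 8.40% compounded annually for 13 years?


Compound interest earned = final amount − principal.
A = P(1 + r/n)^(nt) = $6,000.00 × (1 + 0.084/1)^(1 × 13) = $17,121.11
Interest = A − P = $17,121.11 − $6,000.00 = $11,121.11

Interest = A - P = $11,121.11
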